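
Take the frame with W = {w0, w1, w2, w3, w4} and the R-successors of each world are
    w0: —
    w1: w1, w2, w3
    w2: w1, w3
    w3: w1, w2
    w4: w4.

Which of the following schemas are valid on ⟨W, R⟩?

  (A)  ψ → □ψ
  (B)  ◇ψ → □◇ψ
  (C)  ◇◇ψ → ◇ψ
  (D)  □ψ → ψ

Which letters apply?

R is not reflexive: not w0 R w0.
R is not transitive: w2 R w1 and w1 R w2 but not w2 R w2.
R is not euclidean: w1 R w2 and w1 R w2 but not w2 R w2.
R is not a subset of the identity: w1 R w2 with w1 ≠ w2.
(A) ψ → □ψ is equivalent to ◇p→p; it holds exactly when R ⊆ identity. Here R ⊄ identity — not valid.
(B) ◇ψ → □◇ψ is axiom 5, which corresponds to the euclidean property. R is not euclidean — not valid.
(C) the dual of axiom 4: valid iff R is transitive. R is not transitive — not valid.
(D) □ψ → ψ is axiom T; it is valid on a frame exactly when R is reflexive. R is not reflexive, so not valid.

none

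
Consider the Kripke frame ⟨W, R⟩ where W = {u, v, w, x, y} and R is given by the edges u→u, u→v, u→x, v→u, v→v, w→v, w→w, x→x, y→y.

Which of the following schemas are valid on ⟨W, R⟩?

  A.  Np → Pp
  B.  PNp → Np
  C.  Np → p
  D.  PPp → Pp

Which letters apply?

A, C

R is reflexive: each world relates to itself.
R is not transitive: v R u and u R x but not v R x.
R is not euclidean: u R v and u R x but not v R x.
R is serial: every world has an R-successor.
(A) axiom D: valid iff R is serial. R is serial — valid.
(B) the dual of axiom 5: valid iff R is euclidean. R is not euclidean — not valid.
(C) Np → p (axiom T) characterises the reflexive frames. R is reflexive — valid.
(D) PPp → Pp is the dual of axiom 4, which corresponds to transitivity. R is not transitive — not valid.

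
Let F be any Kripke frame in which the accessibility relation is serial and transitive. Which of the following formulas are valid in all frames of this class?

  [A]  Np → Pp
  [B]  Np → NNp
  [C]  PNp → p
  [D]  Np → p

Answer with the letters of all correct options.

(A) Np → Pp is axiom D, which corresponds to seriality. Every such R is serial — valid.
(B) axiom 4: valid iff R is transitive. Every such R is transitive — valid.
(C) PNp → p is the dual of axiom B; it is valid on a frame exactly when R is symmetric. Such an R need not be symmetric, so not valid.
(D) Np → p (axiom T) characterises the reflexive frames. Such an R need not be reflexive — not valid.

A, B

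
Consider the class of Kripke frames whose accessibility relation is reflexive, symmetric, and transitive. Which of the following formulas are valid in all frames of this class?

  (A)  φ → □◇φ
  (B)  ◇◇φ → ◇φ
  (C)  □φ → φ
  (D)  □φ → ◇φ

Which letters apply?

A, B, C, D

A relation that is reflexive, symmetric, and transitive is also euclidean and serial.
(A) φ → □◇φ is axiom B, which corresponds to symmetry. Every such R is symmetric — valid.
(B) ◇◇φ → ◇φ is the dual of axiom 4; it is valid on a frame exactly when R is transitive. Every such R is transitive, so valid.
(C) axiom T: valid iff R is reflexive. Every such R is reflexive — valid.
(D) □φ → ◇φ (axiom D) characterises the serial frames. Every such R is serial — valid.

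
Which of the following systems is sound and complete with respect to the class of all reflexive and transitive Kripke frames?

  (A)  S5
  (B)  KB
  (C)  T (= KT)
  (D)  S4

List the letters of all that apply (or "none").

D

(A) S5 is determined by the class of reflexive, symmetric, and transitive frames.
(B) KB is determined by the class of symmetric frames.
(C) T (= KT) is determined by the class of reflexive frames.
(D) S4 is determined by exactly this class.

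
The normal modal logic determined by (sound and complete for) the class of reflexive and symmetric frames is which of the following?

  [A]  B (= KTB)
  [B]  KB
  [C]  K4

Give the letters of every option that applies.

A

(A) B (= KTB) is determined by exactly this class.
(B) KB is determined by the class of symmetric frames.
(C) K4 is determined by the class of transitive frames.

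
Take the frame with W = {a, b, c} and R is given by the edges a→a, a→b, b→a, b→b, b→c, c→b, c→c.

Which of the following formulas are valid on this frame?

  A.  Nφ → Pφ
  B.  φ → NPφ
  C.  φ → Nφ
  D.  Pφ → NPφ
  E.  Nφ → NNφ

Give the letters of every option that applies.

A, B

R is symmetric: every R-edge is matched by its reverse.
R is not transitive: a R b and b R c but not a R c.
R is not euclidean: b R a and b R c but not a R c.
R is serial: every world has an R-successor.
R is not a subset of the identity: a R b with a ≠ b.
(A) Nφ → Pφ (axiom D) characterises the serial frames. R is serial — valid.
(B) φ → NPφ is axiom B, which corresponds to symmetry. R is symmetric — valid.
(C) φ → Nφ (equivalent to ◇p→p) corresponds to R being a subset of the identity. Here R ⊄ identity, so not valid.
(D) Pφ → NPφ is axiom 5; it is valid on a frame exactly when R is euclidean. R is not euclidean, so not valid.
(E) axiom 4: valid iff R is transitive. R is not transitive — not valid.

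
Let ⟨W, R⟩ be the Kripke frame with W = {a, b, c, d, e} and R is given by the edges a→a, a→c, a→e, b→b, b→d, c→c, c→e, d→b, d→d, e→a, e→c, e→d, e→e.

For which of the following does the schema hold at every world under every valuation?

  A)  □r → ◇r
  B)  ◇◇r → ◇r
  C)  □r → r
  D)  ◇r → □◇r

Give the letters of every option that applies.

R is reflexive: each world relates to itself.
R is not transitive: a R e and e R d but not a R d.
R is not euclidean: a R c and a R a but not c R a.
R is serial: every world has an R-successor.
(A) □r → ◇r (axiom D) characterises the serial frames. R is serial — valid.
(B) ◇◇r → ◇r is the dual of axiom 4, which corresponds to transitivity. R is not transitive — not valid.
(C) □r → r is axiom T, which corresponds to reflexivity. R is reflexive — valid.
(D) ◇r → □◇r (axiom 5) characterises the euclidean frames. R is not euclidean — not valid.

A, C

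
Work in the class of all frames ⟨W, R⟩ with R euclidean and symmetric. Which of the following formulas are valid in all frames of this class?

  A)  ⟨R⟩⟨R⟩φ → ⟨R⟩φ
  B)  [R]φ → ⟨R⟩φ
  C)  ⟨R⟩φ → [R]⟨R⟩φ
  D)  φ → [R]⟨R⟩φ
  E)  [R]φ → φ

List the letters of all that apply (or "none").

A symmetric euclidean relation is transitive (uRv and vRw give vRu by symmetry, then uRw by the euclidean condition, applied at v).
(A) ⟨R⟩⟨R⟩φ → ⟨R⟩φ is the dual of axiom 4; it is valid on a frame exactly when R is transitive. Every such R is transitive, so valid.
(B) [R]φ → ⟨R⟩φ is axiom D; it is valid on a frame exactly when R is serial. Such an R need not be serial, so not valid.
(C) ⟨R⟩φ → [R]⟨R⟩φ is axiom 5, which corresponds to the euclidean property. Every such R is euclidean — valid.
(D) φ → [R]⟨R⟩φ is axiom B, which corresponds to symmetry. Every such R is symmetric — valid.
(E) [R]φ → φ (axiom T) characterises the reflexive frames. Such an R need not be reflexive — not valid.

A, C, D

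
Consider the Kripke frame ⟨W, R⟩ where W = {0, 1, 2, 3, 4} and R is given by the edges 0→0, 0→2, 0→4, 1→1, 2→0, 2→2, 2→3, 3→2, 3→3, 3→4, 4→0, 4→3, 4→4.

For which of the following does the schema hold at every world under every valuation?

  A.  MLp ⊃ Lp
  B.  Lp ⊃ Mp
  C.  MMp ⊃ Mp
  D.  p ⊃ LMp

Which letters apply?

R is symmetric: every R-edge is matched by its reverse.
R is not transitive: 0 R 2 and 2 R 3 but not 0 R 3.
R is not euclidean: 0 R 2 and 0 R 4 but not 2 R 4.
R is serial: every world has an R-successor.
(A) MLp ⊃ Lp (the dual of axiom 5) characterises the euclidean frames. R is not euclidean — not valid.
(B) axiom D: valid iff R is serial. R is serial — valid.
(C) MMp ⊃ Mp is the dual of axiom 4; it is valid on a frame exactly when R is transitive. R is not transitive, so not valid.
(D) p ⊃ LMp is axiom B, which corresponds to symmetry. R is symmetric — valid.

B, D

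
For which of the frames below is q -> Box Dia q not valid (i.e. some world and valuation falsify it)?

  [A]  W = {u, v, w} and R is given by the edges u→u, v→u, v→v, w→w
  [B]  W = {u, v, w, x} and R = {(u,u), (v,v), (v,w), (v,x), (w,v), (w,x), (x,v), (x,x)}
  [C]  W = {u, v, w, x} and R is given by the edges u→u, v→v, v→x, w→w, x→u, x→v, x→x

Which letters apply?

A, B, C

The schema q -> Box Dia q is axiom B; it is valid on a frame iff R is symmetric.
(A) R is not symmetric (v R u but not u R v), so the schema fails here.
(B) R is not symmetric (w R x but not x R w), so the schema fails here.
(C) R is not symmetric (x R u but not u R x), so the schema fails here.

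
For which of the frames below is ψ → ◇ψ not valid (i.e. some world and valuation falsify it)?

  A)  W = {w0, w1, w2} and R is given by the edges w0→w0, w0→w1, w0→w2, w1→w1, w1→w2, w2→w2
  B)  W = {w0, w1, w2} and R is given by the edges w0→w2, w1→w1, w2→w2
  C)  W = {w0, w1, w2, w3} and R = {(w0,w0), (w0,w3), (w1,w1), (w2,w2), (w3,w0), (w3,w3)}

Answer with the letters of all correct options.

The schema ψ → ◇ψ is the dual of axiom T; it is valid on a frame iff R is reflexive.
(A) R is reflexive (each world relates to itself), so the schema is valid here.
(B) R is not reflexive (not w0 R w0), so the schema fails here.
(C) R is reflexive (each world relates to itself), so the schema is valid here.

B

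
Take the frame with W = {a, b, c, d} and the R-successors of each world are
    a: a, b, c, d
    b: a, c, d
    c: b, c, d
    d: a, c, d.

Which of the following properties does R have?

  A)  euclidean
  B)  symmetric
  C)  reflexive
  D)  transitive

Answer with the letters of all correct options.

(A) not euclidean: a R c and a R a but not c R a.
(B) not symmetric: a R c but not c R a.
(C) not reflexive: not b R b.
(D) not transitive: b R a and a R b but not b R b.

none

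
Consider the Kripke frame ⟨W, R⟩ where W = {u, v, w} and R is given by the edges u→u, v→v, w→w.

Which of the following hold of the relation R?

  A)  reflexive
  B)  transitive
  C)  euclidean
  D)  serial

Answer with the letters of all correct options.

A, B, C, D

(A) reflexive: each world relates to itself.
(B) transitive: R is closed under composition.
(C) euclidean: any two R-successors of the same world are R-related.
(D) serial: every world has an R-successor.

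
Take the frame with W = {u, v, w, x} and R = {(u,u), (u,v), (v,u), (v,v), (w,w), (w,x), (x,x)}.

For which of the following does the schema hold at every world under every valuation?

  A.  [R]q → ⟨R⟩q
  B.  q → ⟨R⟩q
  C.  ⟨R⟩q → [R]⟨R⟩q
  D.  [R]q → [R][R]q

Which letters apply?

R is reflexive: each world relates to itself.
R is transitive: R is closed under composition.
R is not euclidean: w R x and w R w but not x R w.
R is serial: every world has an R-successor.
(A) [R]q → ⟨R⟩q is axiom D, which corresponds to seriality. R is serial — valid.
(B) q → ⟨R⟩q (the dual of axiom T) characterises the reflexive frames. R is reflexive — valid.
(C) ⟨R⟩q → [R]⟨R⟩q (axiom 5) characterises the euclidean frames. R is not euclidean — not valid.
(D) axiom 4: valid iff R is transitive. R is transitive — valid.

A, B, D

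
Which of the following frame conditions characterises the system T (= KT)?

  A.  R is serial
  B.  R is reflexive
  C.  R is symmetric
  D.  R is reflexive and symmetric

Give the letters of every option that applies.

(A) this class determines D, not T (= KT).
(B) T (= KT) is sound and complete for exactly this class.
(C) this class determines KB, not T (= KT).
(D) this class determines B (= KTB), not T (= KT).

B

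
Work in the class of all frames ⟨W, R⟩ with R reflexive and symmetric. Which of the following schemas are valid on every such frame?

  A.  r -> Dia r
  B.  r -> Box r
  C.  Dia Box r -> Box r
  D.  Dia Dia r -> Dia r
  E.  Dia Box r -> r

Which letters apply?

Reflexive relations are serial.
(A) r -> Dia r (the dual of axiom T) characterises the reflexive frames. Every such R is reflexive — valid.
(B) r -> Box r is equivalent to ◇p→p; it holds exactly when R ⊆ identity. Such an R need not be a subset of the identity — not valid.
(C) Dia Box r -> Box r is the dual of axiom 5; it is valid on a frame exactly when R is euclidean. Such an R need not be euclidean, so not valid.
(D) Dia Dia r -> Dia r (the dual of axiom 4) characterises the transitive frames. Such an R need not be transitive — not valid.
(E) Dia Box r -> r is the dual of axiom B, which corresponds to symmetry. Every such R is symmetric — valid.

A, E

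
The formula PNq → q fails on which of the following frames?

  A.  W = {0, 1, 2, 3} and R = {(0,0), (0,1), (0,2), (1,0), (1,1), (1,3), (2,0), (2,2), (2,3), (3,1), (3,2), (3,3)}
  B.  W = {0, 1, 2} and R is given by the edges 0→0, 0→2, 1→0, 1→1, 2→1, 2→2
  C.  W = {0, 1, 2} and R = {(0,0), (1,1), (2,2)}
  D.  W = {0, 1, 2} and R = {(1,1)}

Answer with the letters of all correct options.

B

The schema PNq → q is the dual of axiom B; it is valid on a frame iff R is symmetric.
(A) R is symmetric (every R-edge is matched by its reverse), so the schema is valid here.
(B) R is not symmetric (0 R 2 but not 2 R 0), so the schema fails here.
(C) R is symmetric (every R-edge is matched by its reverse), so the schema is valid here.
(D) R is symmetric (every R-edge is matched by its reverse), so the schema is valid here.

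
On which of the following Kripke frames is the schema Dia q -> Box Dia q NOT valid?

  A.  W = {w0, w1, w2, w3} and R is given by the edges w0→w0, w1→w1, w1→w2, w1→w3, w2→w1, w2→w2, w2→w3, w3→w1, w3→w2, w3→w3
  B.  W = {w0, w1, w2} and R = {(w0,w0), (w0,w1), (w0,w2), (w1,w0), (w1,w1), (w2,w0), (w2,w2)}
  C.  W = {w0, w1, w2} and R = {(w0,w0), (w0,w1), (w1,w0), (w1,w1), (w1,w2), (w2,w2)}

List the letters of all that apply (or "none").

The schema Dia q -> Box Dia q is axiom 5; it is valid on a frame iff R is euclidean.
(A) R is euclidean (any two R-successors of the same world are R-related), so the schema is valid here.
(B) R is not euclidean (w0 R w1 and w0 R w2 but not w1 R w2), so the schema fails here.
(C) R is not euclidean (w1 R w0 and w1 R w2 but not w0 R w2), so the schema fails here.

B, C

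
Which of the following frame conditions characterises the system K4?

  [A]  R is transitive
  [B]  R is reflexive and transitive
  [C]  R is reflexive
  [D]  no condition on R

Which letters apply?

A

(A) K4 is sound and complete for exactly this class.
(B) this class determines S4, not K4.
(C) this class determines T (= KT), not K4.
(D) this class determines K, not K4.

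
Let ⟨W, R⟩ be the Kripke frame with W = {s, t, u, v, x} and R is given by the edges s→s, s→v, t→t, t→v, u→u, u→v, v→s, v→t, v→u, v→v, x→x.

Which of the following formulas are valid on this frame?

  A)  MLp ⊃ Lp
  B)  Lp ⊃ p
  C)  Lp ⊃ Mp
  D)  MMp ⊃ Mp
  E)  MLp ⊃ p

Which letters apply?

B, C, E

R is reflexive: each world relates to itself.
R is symmetric: every R-edge is matched by its reverse.
R is not transitive: s R v and v R t but not s R t.
R is not euclidean: v R s and v R t but not s R t.
R is serial: every world has an R-successor.
(A) MLp ⊃ Lp (the dual of axiom 5) characterises the euclidean frames. R is not euclidean — not valid.
(B) Lp ⊃ p (axiom T) characterises the reflexive frames. R is reflexive — valid.
(C) Lp ⊃ Mp (axiom D) characterises the serial frames. R is serial — valid.
(D) MMp ⊃ Mp (the dual of axiom 4) characterises the transitive frames. R is not transitive — not valid.
(E) the dual of axiom B: valid iff R is symmetric. R is symmetric — valid.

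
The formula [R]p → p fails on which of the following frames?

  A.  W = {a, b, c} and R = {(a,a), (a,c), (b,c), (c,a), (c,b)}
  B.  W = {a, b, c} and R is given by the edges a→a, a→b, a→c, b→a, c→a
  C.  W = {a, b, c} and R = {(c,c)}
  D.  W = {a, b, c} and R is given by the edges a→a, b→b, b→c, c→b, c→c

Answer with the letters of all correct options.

The schema [R]p → p is axiom T; it is valid on a frame iff R is reflexive.
(A) R is not reflexive (not b R b), so the schema fails here.
(B) R is not reflexive (not b R b), so the schema fails here.
(C) R is not reflexive (not a R a), so the schema fails here.
(D) R is reflexive (each world relates to itself), so the schema is valid here.

A, B, C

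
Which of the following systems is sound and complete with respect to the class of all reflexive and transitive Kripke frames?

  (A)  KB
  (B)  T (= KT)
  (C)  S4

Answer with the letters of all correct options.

(A) KB is determined by the class of symmetric frames.
(B) T (= KT) is determined by the class of reflexive frames.
(C) S4 is determined by exactly this class.

C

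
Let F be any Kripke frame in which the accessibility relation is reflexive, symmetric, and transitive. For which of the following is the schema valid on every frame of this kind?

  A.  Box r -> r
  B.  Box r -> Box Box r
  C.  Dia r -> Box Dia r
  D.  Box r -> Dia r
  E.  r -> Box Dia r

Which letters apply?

A relation that is reflexive, symmetric, and transitive is also euclidean and serial.
(A) Box r -> r (axiom T) characterises the reflexive frames. Every such R is reflexive — valid.
(B) axiom 4: valid iff R is transitive. Every such R is transitive — valid.
(C) Dia r -> Box Dia r (axiom 5) characterises the euclidean frames. Every such R is euclidean — valid.
(D) Box r -> Dia r (axiom D) characterises the serial frames. Every such R is serial — valid.
(E) r -> Box Dia r is axiom B; it is valid on a frame exactly when R is symmetric. Every such R is symmetric, so valid.

A, B, C, D, E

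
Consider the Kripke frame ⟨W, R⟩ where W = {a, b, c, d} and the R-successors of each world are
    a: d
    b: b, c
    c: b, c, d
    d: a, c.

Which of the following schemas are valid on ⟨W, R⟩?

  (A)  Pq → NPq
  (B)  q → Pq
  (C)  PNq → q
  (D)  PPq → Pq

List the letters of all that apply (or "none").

R is not reflexive: not a R a.
R is symmetric: every R-edge is matched by its reverse.
R is not transitive: a R d and d R a but not a R a.
R is not euclidean: c R b and c R d but not b R d.
(A) Pq → NPq is axiom 5, which corresponds to the euclidean property. R is not euclidean — not valid.
(B) q → Pq (the dual of axiom T) characterises the reflexive frames. R is not reflexive — not valid.
(C) PNq → q (the dual of axiom B) characterises the symmetric frames. R is symmetric — valid.
(D) PPq → Pq is the dual of axiom 4, which corresponds to transitivity. R is not transitive — not valid.

C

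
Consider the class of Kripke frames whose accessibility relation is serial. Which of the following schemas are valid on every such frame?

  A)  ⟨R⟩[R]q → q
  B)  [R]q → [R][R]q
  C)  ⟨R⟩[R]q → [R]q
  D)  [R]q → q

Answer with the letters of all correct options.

none

(A) the dual of axiom B: valid iff R is symmetric. Such an R need not be symmetric — not valid.
(B) [R]q → [R][R]q is axiom 4; it is valid on a frame exactly when R is transitive. Such an R need not be transitive, so not valid.
(C) ⟨R⟩[R]q → [R]q is the dual of axiom 5; it is valid on a frame exactly when R is euclidean. Such an R need not be euclidean, so not valid.
(D) axiom T: valid iff R is reflexive. Such an R need not be reflexive — not valid.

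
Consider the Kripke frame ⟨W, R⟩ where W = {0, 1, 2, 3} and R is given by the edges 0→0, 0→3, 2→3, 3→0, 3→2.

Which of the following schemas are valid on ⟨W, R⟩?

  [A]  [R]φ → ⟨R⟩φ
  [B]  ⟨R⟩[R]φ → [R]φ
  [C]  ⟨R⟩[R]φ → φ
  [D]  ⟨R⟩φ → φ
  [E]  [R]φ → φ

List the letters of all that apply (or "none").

C

R is not reflexive: not 1 R 1.
R is symmetric: every R-edge is matched by its reverse.
R is not euclidean: 3 R 0 and 3 R 2 but not 0 R 2.
R is not serial: 1 has no R-successor.
R is not a subset of the identity: 0 R 3 with 0 ≠ 3.
(A) [R]φ → ⟨R⟩φ is axiom D, which corresponds to seriality. R is not serial — not valid.
(B) ⟨R⟩[R]φ → [R]φ is the dual of axiom 5, which corresponds to the euclidean property. R is not euclidean — not valid.
(C) ⟨R⟩[R]φ → φ is the dual of axiom B, which corresponds to symmetry. R is symmetric — valid.
(D) ⟨R⟩φ → φ is the converse of T; it holds exactly when R ⊆ identity. Here R ⊄ identity — not valid.
(E) [R]φ → φ (axiom T) characterises the reflexive frames. R is not reflexive — not valid.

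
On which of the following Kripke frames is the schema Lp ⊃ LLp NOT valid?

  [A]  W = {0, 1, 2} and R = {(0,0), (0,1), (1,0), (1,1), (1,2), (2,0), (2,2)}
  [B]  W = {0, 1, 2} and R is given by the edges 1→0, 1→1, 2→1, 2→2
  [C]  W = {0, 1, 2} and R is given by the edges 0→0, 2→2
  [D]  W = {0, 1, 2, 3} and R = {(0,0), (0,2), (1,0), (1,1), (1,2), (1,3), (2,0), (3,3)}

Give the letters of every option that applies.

The schema Lp ⊃ LLp is axiom 4; it is valid on a frame iff R is transitive.
(A) R is not transitive (0 R 1 and 1 R 2 but not 0 R 2), so the schema fails here.
(B) R is not transitive (2 R 1 and 1 R 0 but not 2 R 0), so the schema fails here.
(C) R is transitive (R is closed under composition), so the schema is valid here.
(D) R is not transitive (2 R 0 and 0 R 2 but not 2 R 2), so the schema fails here.

A, B, D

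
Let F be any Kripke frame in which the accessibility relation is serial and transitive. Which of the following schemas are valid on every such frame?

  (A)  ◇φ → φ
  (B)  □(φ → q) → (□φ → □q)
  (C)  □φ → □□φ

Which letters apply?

(A) ◇φ → φ (the converse of T) corresponds to R being a subset of the identity. Such an R need not be a subset of the identity, so not valid.
(B) □(φ → q) → (□φ → □q) is axiom K, valid on every Kripke frame — valid.
(C) axiom 4: valid iff R is transitive. Every such R is transitive — valid.

B, C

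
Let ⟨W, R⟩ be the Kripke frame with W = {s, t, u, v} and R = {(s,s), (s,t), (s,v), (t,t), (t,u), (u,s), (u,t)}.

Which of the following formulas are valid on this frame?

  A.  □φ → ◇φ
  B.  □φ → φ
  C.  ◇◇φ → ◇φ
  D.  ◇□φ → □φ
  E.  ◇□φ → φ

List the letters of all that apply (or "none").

none

R is not reflexive: not u R u.
R is not symmetric: s R t but not t R s.
R is not transitive: s R t and t R u but not s R u.
R is not euclidean: s R t and s R s but not t R s.
R is not serial: v has no R-successor.
(A) □φ → ◇φ (axiom D) characterises the serial frames. R is not serial — not valid.
(B) □φ → φ is axiom T; it is valid on a frame exactly when R is reflexive. R is not reflexive, so not valid.
(C) ◇◇φ → ◇φ is the dual of axiom 4, which corresponds to transitivity. R is not transitive — not valid.
(D) ◇□φ → □φ (the dual of axiom 5) characterises the euclidean frames. R is not euclidean — not valid.
(E) the dual of axiom B: valid iff R is symmetric. R is not symmetric — not valid.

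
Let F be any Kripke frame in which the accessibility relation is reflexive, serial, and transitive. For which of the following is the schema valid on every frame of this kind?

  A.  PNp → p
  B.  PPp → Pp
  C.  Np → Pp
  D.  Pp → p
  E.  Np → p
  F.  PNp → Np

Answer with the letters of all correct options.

(A) PNp → p (the dual of axiom B) characterises the symmetric frames. Such an R need not be symmetric — not valid.
(B) PPp → Pp is the dual of axiom 4, which corresponds to transitivity. Every such R is transitive — valid.
(C) Np → Pp (axiom D) characterises the serial frames. Every such R is serial — valid.
(D) Pp → p (the converse of T) corresponds to R being a subset of the identity. Such an R need not be a subset of the identity, so not valid.
(E) Np → p (axiom T) characterises the reflexive frames. Every such R is reflexive — valid.
(F) PNp → Np is the dual of axiom 5; it is valid on a frame exactly when R is euclidean. Such an R need not be euclidean, so not valid.

B, C, E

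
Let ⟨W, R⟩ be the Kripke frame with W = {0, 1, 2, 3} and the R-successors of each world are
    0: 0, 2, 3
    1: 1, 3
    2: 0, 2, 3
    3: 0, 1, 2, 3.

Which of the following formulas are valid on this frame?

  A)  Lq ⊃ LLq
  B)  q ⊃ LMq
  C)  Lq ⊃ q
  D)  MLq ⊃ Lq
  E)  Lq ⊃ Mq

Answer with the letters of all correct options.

R is reflexive: each world relates to itself.
R is symmetric: every R-edge is matched by its reverse.
R is not transitive: 0 R 3 and 3 R 1 but not 0 R 1.
R is not euclidean: 3 R 0 and 3 R 1 but not 0 R 1.
R is serial: every world has an R-successor.
(A) Lq ⊃ LLq is axiom 4; it is valid on a frame exactly when R is transitive. R is not transitive, so not valid.
(B) q ⊃ LMq is axiom B, which corresponds to symmetry. R is symmetric — valid.
(C) axiom T: valid iff R is reflexive. R is reflexive — valid.
(D) MLq ⊃ Lq is the dual of axiom 5; it is valid on a frame exactly when R is euclidean. R is not euclidean, so not valid.
(E) axiom D: valid iff R is serial. R is serial — valid.

B, C, E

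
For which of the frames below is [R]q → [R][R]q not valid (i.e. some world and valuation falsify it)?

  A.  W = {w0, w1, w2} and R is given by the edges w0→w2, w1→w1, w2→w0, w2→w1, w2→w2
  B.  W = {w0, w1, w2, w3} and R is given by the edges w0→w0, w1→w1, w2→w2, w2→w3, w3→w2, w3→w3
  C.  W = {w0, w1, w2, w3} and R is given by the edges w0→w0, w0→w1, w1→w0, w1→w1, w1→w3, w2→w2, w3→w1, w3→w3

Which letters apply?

The schema [R]q → [R][R]q is axiom 4; it is valid on a frame iff R is transitive.
(A) R is not transitive (w0 R w2 and w2 R w0 but not w0 R w0), so the schema fails here.
(B) R is transitive (R is closed under composition), so the schema is valid here.
(C) R is not transitive (w0 R w1 and w1 R w3 but not w0 R w3), so the schema fails here.

A, C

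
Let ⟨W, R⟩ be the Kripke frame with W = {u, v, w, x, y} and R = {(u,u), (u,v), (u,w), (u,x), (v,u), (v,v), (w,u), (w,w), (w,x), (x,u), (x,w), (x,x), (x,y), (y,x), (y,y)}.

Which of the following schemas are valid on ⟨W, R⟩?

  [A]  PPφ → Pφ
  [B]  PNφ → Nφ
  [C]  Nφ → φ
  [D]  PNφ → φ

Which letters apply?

R is reflexive: each world relates to itself.
R is symmetric: every R-edge is matched by its reverse.
R is not transitive: u R x and x R y but not u R y.
R is not euclidean: u R v and u R w but not v R w.
(A) PPφ → Pφ is the dual of axiom 4, which corresponds to transitivity. R is not transitive — not valid.
(B) the dual of axiom 5: valid iff R is euclidean. R is not euclidean — not valid.
(C) Nφ → φ is axiom T, which corresponds to reflexivity. R is reflexive — valid.
(D) PNφ → φ is the dual of axiom B; it is valid on a frame exactly when R is symmetric. R is symmetric, so valid.

C, D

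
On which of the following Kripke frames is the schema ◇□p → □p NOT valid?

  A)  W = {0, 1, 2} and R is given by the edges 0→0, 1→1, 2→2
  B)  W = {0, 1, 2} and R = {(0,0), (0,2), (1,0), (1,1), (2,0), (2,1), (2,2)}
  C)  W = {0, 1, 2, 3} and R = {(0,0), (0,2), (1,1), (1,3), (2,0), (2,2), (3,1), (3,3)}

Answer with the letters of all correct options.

B

The schema ◇□p → □p is the dual of axiom 5; it is valid on a frame iff R is euclidean.
(A) R is euclidean (any two R-successors of the same world are R-related), so the schema is valid here.
(B) R is not euclidean (1 R 0 and 1 R 1 but not 0 R 1), so the schema fails here.
(C) R is euclidean (any two R-successors of the same world are R-related), so the schema is valid here.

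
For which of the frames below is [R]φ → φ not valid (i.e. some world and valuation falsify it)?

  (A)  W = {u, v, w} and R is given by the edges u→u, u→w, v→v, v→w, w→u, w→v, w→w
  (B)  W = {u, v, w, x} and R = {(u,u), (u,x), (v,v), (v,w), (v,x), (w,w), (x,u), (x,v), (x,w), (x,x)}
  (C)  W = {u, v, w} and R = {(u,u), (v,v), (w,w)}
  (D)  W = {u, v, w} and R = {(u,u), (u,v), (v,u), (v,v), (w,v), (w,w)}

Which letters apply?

The schema [R]φ → φ is axiom T; it is valid on a frame iff R is reflexive.
(A) R is reflexive (each world relates to itself), so the schema is valid here.
(B) R is reflexive (each world relates to itself), so the schema is valid here.
(C) R is reflexive (each world relates to itself), so the schema is valid here.
(D) R is reflexive (each world relates to itself), so the schema is valid here.

none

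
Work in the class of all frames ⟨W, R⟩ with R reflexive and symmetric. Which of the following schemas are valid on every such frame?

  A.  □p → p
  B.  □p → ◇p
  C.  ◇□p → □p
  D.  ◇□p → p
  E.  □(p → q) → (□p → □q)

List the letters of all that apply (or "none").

A, B, D, E

Reflexive relations are serial.
(A) □p → p (axiom T) characterises the reflexive frames. Every such R is reflexive — valid.
(B) □p → ◇p (axiom D) characterises the serial frames. Every such R is serial — valid.
(C) ◇□p → □p (the dual of axiom 5) characterises the euclidean frames. Such an R need not be euclidean — not valid.
(D) ◇□p → p (the dual of axiom B) characterises the symmetric frames. Every such R is symmetric — valid.
(E) □(p → q) → (□p → □q) is axiom K, valid on every Kripke frame — valid.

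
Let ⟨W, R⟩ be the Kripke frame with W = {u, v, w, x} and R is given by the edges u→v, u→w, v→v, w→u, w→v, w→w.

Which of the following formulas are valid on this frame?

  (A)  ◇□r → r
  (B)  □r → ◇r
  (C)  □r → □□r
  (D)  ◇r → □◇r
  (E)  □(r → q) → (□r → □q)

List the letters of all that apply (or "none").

E

R is not symmetric: u R v but not v R u.
R is not transitive: u R w and w R u but not u R u.
R is not euclidean: u R v and u R w but not v R w.
R is not serial: x has no R-successor.
(A) ◇□r → r is the dual of axiom B, which corresponds to symmetry. R is not symmetric — not valid.
(B) □r → ◇r is axiom D; it is valid on a frame exactly when R is serial. R is not serial, so not valid.
(C) axiom 4: valid iff R is transitive. R is not transitive — not valid.
(D) axiom 5: valid iff R is euclidean. R is not euclidean — not valid.
(E) this is just K, valid on every normal frame.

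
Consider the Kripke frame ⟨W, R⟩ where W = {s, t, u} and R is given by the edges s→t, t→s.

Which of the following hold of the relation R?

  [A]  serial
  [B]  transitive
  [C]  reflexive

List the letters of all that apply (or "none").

none

(A) not serial: u has no R-successor.
(B) not transitive: s R t and t R s but not s R s.
(C) not reflexive: not s R s.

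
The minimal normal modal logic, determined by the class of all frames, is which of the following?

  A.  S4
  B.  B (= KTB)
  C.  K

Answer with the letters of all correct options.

C

(A) S4 is determined by the class of reflexive and transitive frames.
(B) B (= KTB) is determined by the class of reflexive and symmetric frames.
(C) K is determined by exactly this class.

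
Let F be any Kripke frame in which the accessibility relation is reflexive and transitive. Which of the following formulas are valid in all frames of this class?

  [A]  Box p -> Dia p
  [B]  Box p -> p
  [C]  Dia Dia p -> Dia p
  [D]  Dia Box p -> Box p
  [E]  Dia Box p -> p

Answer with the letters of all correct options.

Reflexive relations are serial.
(A) Box p -> Dia p (axiom D) characterises the serial frames. Every such R is serial — valid.
(B) axiom T: valid iff R is reflexive. Every such R is reflexive — valid.
(C) the dual of axiom 4: valid iff R is transitive. Every such R is transitive — valid.
(D) the dual of axiom 5: valid iff R is euclidean. Such an R need not be euclidean — not valid.
(E) Dia Box p -> p is the dual of axiom B, which corresponds to symmetry. Such an R need not be symmetric — not valid.

A, B, C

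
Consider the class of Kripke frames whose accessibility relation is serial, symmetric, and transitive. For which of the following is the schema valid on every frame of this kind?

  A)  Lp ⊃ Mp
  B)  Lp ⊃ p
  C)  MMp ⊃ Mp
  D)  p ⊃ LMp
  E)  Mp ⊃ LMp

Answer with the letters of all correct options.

A, B, C, D, E

A serial symmetric transitive relation is reflexive (take any v with uRv; symmetry gives vRu and transitivity gives uRu), hence an equivalence relation.
(A) Lp ⊃ Mp (axiom D) characterises the serial frames. Every such R is serial — valid.
(B) axiom T: valid iff R is reflexive. Every such R is reflexive — valid.
(C) MMp ⊃ Mp is the dual of axiom 4, which corresponds to transitivity. Every such R is transitive — valid.
(D) p ⊃ LMp is axiom B; it is valid on a frame exactly when R is symmetric. Every such R is symmetric, so valid.
(E) Mp ⊃ LMp is axiom 5, which corresponds to the euclidean property. Every such R is euclidean — valid.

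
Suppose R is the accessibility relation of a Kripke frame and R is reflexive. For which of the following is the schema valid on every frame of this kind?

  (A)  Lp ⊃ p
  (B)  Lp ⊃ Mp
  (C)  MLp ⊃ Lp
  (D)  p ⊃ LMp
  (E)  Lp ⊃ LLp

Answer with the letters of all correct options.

A reflexive relation is serial.
(A) Lp ⊃ p is axiom T, which corresponds to reflexivity. Every such R is reflexive — valid.
(B) Lp ⊃ Mp (axiom D) characterises the serial frames. Every such R is serial — valid.
(C) MLp ⊃ Lp (the dual of axiom 5) characterises the euclidean frames. Such an R need not be euclidean — not valid.
(D) axiom B: valid iff R is symmetric. Such an R need not be symmetric — not valid.
(E) Lp ⊃ LLp is axiom 4, which corresponds to transitivity. Such an R need not be transitive — not valid.

A, B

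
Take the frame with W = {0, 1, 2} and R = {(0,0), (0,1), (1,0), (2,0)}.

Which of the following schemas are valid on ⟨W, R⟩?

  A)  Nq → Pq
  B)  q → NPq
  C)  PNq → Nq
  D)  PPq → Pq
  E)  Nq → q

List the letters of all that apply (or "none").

R is not reflexive: not 1 R 1.
R is not symmetric: 2 R 0 but not 0 R 2.
R is not transitive: 1 R 0 and 0 R 1 but not 1 R 1.
R is not euclidean: 0 R 1 and 0 R 1 but not 1 R 1.
R is serial: every world has an R-successor.
(A) Nq → Pq is axiom D; it is valid on a frame exactly when R is serial. R is serial, so valid.
(B) q → NPq is axiom B; it is valid on a frame exactly when R is symmetric. R is not symmetric, so not valid.
(C) PNq → Nq is the dual of axiom 5, which corresponds to the euclidean property. R is not euclidean — not valid.
(D) PPq → Pq is the dual of axiom 4, which corresponds to transitivity. R is not transitive — not valid.
(E) axiom T: valid iff R is reflexive. R is not reflexive — not valid.

A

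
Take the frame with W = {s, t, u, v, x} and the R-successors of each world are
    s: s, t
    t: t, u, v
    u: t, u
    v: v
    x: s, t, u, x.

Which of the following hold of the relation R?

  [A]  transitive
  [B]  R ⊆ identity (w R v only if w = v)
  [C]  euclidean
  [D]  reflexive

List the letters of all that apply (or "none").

D

(A) not transitive: s R t and t R u but not s R u.
(B) not ⊆ identity: s R t with s ≠ t.
(C) not euclidean: s R t and s R s but not t R s.
(D) reflexive: each world relates to itself.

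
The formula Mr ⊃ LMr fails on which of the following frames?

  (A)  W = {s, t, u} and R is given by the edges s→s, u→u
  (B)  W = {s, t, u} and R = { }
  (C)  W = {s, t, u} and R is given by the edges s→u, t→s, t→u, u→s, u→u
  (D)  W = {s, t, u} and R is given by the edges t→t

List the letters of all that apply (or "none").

C

The schema Mr ⊃ LMr is axiom 5; it is valid on a frame iff R is euclidean.
(A) R is euclidean (any two R-successors of the same world are R-related), so the schema is valid here.
(B) R is euclidean (any two R-successors of the same world are R-related), so the schema is valid here.
(C) R is not euclidean (t R s and t R s but not s R s), so the schema fails here.
(D) R is euclidean (any two R-successors of the same world are R-related), so the schema is valid here.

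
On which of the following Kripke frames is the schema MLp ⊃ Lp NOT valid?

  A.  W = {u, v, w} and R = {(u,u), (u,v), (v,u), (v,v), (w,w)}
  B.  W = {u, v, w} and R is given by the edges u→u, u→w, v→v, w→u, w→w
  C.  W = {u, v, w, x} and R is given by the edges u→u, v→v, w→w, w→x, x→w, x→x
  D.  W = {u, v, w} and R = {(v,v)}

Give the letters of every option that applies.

none

The schema MLp ⊃ Lp is the dual of axiom 5; it is valid on a frame iff R is euclidean.
(A) R is euclidean (any two R-successors of the same world are R-related), so the schema is valid here.
(B) R is euclidean (any two R-successors of the same world are R-related), so the schema is valid here.
(C) R is euclidean (any two R-successors of the same world are R-related), so the schema is valid here.
(D) R is euclidean (any two R-successors of the same world are R-related), so the schema is valid here.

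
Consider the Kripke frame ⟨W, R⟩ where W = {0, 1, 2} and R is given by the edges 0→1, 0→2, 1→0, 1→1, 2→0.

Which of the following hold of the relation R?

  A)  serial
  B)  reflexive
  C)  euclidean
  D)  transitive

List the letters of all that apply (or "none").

A

(A) serial: every world has an R-successor.
(B) not reflexive: not 0 R 0.
(C) not euclidean: 0 R 1 and 0 R 2 but not 1 R 2.
(D) not transitive: 0 R 1 and 1 R 0 but not 0 R 0.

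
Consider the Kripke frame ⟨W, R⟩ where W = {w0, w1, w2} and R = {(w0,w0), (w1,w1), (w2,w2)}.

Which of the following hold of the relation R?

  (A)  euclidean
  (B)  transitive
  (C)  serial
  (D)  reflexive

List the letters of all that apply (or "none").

(A) euclidean: any two R-successors of the same world are R-related.
(B) transitive: R is closed under composition.
(C) serial: every world has an R-successor.
(D) reflexive: each world relates to itself.

A, B, C, D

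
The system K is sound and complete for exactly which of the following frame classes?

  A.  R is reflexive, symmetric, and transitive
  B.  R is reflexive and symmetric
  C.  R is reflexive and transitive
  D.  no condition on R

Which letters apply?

(A) this class determines S5, not K.
(B) this class determines B (= KTB), not K.
(C) this class determines S4, not K.
(D) K is sound and complete for exactly this class.

D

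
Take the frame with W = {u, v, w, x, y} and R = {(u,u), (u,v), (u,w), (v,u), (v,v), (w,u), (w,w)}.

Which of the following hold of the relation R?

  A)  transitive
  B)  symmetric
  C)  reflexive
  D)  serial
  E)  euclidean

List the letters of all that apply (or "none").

(A) not transitive: v R u and u R w but not v R w.
(B) symmetric: every R-edge is matched by its reverse.
(C) not reflexive: not x R x.
(D) not serial: x has no R-successor.
(E) not euclidean: u R v and u R w but not v R w.

B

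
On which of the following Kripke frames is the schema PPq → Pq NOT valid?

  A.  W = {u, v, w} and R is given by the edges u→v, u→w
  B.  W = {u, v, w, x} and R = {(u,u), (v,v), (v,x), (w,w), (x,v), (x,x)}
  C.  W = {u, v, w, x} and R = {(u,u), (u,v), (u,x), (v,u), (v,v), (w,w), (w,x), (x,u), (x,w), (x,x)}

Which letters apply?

The schema PPq → Pq is the dual of axiom 4; it is valid on a frame iff R is transitive.
(A) R is transitive (R is closed under composition), so the schema is valid here.
(B) R is transitive (R is closed under composition), so the schema is valid here.
(C) R is not transitive (u R x and x R w but not u R w), so the schema fails here.

C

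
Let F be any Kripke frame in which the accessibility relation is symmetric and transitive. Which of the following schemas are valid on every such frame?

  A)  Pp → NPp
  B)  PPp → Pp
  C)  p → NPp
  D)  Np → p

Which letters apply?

A symmetric transitive relation is euclidean (uRv and uRw give vRu by symmetry, then vRw by transitivity).
(A) Pp → NPp is axiom 5; it is valid on a frame exactly when R is euclidean. Every such R is euclidean, so valid.
(B) the dual of axiom 4: valid iff R is transitive. Every such R is transitive — valid.
(C) axiom B: valid iff R is symmetric. Every such R is symmetric — valid.
(D) Np → p (axiom T) characterises the reflexive frames. Such an R need not be reflexive — not valid.

A, B, C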